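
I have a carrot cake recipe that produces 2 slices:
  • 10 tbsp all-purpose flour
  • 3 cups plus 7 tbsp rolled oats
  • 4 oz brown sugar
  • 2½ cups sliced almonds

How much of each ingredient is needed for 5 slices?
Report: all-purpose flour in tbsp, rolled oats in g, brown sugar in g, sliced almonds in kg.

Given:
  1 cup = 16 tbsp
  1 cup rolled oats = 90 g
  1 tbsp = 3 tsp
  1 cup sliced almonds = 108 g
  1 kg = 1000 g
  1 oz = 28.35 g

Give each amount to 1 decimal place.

Scaling factor: 5/2 = 2.5.
all-purpose flour: 10 tbsp × 5/2 = 25.0 tbsp
rolled oats: (3 cup + 7 tbsp = 3.4375 cup) × 5/2 × 90 g/cup ≈ 773.4 g
brown sugar: 4 oz × 5/2 × 28.35 g/oz = 283.5 g
sliced almonds: 2.5 cup × 5/2 × 108 g/cup ÷ 1000 g/kg ≈ 0.7 kg

all-purpose flour: 25.0 tbsp; rolled oats: 773.4 g; brown sugar: 283.5 g; sliced almonds: 0.7 kg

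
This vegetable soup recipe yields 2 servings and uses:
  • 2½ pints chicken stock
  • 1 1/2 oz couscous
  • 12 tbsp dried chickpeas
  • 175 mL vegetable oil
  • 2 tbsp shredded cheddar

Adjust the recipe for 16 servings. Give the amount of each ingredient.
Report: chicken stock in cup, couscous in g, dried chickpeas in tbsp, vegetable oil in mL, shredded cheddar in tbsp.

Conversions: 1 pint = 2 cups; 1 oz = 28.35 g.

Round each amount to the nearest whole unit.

chicken stock: 40 cup; couscous: 340 g; dried chickpeas: 96 tbsp; vegetable oil: 1400 mL; shredded cheddar: 16 tbsp

Scaling factor: 16/2 = 8.
chicken stock: 2.5 pint × 8 × 2 cup/pint = 40 cup
couscous: 1.5 oz × 8 × 28.35 g/oz ≈ 340 g
dried chickpeas: 12 tbsp × 8 = 96 tbsp
vegetable oil: 175 mL × 8 = 1400 mL
shredded cheddar: 2 tbsp × 8 = 16 tbsp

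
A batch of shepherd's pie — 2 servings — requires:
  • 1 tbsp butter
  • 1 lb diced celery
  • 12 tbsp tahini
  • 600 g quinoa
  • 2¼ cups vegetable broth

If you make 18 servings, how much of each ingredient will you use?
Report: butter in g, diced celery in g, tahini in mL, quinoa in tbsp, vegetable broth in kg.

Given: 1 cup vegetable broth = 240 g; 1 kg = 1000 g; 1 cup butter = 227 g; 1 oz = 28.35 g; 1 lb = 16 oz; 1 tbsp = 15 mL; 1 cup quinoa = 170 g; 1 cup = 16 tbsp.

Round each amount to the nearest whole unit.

Scaling factor: 18/2 = 9.
butter: 1 tbsp × 9 ÷ 16 tbsp/cup × 227 g/cup ≈ 128 g
diced celery: 1 lb × 9 × 16 oz/lb × 28.35 g/oz ≈ 4082 g
tahini: 12 tbsp × 9 × 15 mL/tbsp = 1620 mL
quinoa: 600 g × 9 ÷ 170 g/cup × 16 tbsp/cup ≈ 508 tbsp
vegetable broth: 2.25 cup × 9 × 240 g/cup ÷ 1000 g/kg ≈ 5 kg

butter: 128 g; diced celery: 4082 g; tahini: 1620 mL; quinoa: 508 tbsp; vegetable broth: 5 kg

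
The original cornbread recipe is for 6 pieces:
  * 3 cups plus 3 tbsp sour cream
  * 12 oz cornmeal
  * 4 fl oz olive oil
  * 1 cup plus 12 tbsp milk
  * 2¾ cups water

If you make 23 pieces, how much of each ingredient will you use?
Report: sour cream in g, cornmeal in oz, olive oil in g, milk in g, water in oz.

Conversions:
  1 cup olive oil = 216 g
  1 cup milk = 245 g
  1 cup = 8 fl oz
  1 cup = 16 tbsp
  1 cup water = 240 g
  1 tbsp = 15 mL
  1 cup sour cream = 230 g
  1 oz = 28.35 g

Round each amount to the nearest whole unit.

Scaling factor: 23/6.
sour cream: (3 cup + 3 tbsp = 3.1875 cup) × 23/6 × 230 g/cup ≈ 2810 g
cornmeal: 12 oz × 23/6 = 46 oz
olive oil: 4 fl oz × 23/6 ÷ 8 fl oz/cup × 216 g/cup = 414 g
milk: (1 cup + 12 tbsp = 1.75 cup) × 23/6 × 245 g/cup ≈ 1644 g
water: 2.75 cup × 23/6 × 240 g/cup ÷ 28.35 g/oz ≈ 89 oz

sour cream: 2810 g; cornmeal: 46 oz; olive oil: 414 g; milk: 1644 g; water: 89 oz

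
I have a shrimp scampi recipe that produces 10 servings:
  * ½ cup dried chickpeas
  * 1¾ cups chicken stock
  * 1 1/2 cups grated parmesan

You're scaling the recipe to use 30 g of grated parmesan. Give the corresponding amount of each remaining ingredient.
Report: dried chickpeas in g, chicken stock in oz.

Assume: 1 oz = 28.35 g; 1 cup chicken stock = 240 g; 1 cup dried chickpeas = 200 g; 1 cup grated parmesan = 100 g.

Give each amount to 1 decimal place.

The original recipe has 150 g of grated parmesan, so the scaling factor is 30 ÷ 150 = 1/5 = 0.2.
dried chickpeas: 0.5 cup × 1/5 × 200 g/cup = 20.0 g
chicken stock: 1.75 cup × 1/5 × 240 g/cup ÷ 28.35 g/oz ≈ 3.0 oz

dried chickpeas: 20.0 g; chicken stock: 3.0 oz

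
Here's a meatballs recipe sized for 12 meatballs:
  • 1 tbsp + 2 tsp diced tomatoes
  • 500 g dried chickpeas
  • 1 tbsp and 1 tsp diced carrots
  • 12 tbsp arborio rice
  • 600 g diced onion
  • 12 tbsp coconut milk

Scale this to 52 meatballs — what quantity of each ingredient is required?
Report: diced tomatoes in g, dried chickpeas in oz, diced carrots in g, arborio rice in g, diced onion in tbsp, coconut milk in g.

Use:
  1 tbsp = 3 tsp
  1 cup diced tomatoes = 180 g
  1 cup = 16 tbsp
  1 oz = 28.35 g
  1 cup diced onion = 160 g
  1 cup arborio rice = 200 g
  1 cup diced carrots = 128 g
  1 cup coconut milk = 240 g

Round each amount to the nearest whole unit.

Scaling factor: 52/12 = 13/3.
diced tomatoes: (1 tbsp + 2 tsp = 5/3 tbsp) × 13/3 ÷ 16 tbsp/cup × 180 g/cup ≈ 81 g
dried chickpeas: 500 g × 13/3 ÷ 28.35 g/oz ≈ 76 oz
diced carrots: (1 tbsp + 1 tsp = 4/3 tbsp) × 13/3 ÷ 16 tbsp/cup × 128 g/cup ≈ 46 g
arborio rice: 12 tbsp × 13/3 ÷ 16 tbsp/cup × 200 g/cup = 650 g
diced onion: 600 g × 13/3 ÷ 160 g/cup × 16 tbsp/cup = 260 tbsp
coconut milk: 12 tbsp × 13/3 ÷ 16 tbsp/cup × 240 g/cup = 780 g

diced tomatoes: 81 g; dried chickpeas: 76 oz; diced carrots: 46 g; arborio rice: 650 g; diced onion: 260 tbsp; coconut milk: 780 g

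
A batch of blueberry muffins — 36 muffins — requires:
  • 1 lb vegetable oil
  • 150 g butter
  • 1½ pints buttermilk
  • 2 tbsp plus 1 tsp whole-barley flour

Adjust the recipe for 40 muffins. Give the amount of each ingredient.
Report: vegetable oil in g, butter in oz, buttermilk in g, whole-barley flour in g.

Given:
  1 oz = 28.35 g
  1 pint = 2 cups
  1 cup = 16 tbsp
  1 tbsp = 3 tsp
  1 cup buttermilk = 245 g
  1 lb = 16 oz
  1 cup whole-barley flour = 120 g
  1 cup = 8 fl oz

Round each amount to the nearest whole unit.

Scaling factor: 40/36 = 10/9.
vegetable oil: 1 lb × 10/9 × 16 oz/lb × 28.35 g/oz = 504 g
butter: 150 g × 10/9 ÷ 28.35 g/oz ≈ 6 oz
buttermilk: 1.5 pint × 10/9 × 2 cup/pint × 245 g/cup ≈ 817 g
whole-barley flour: (2 tbsp + 1 tsp = 7/3 tbsp) × 10/9 ÷ 16 tbsp/cup × 120 g/cup ≈ 19 g

vegetable oil: 504 g; butter: 6 oz; buttermilk: 817 g; whole-barley flour: 19 g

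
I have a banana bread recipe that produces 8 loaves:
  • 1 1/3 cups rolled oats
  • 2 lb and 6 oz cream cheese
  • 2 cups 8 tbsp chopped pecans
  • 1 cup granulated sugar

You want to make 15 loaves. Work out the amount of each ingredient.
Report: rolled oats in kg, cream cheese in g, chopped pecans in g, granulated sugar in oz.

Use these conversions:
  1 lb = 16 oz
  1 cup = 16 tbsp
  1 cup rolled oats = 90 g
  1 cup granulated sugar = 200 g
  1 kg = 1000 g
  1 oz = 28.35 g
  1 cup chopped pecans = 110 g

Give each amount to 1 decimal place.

Scaling factor: 15/8 = 1.875.
rolled oats: 4/3 cup × 15/8 × 90 g/cup ÷ 1000 g/kg ≈ 0.2 kg
cream cheese: (2 lb + 6 oz = 2.375 lb) × 15/8 × 16 oz/lb × 28.35 g/oz ≈ 2019.9 g
chopped pecans: (2 cup + 8 tbsp = 2.5 cup) × 15/8 × 110 g/cup ≈ 515.6 g
granulated sugar: 1 cup × 15/8 × 200 g/cup ÷ 28.35 g/oz ≈ 13.2 oz

rolled oats: 0.2 kg; cream cheese: 2019.9 g; chopped pecans: 515.6 g; granulated sugar: 13.2 oz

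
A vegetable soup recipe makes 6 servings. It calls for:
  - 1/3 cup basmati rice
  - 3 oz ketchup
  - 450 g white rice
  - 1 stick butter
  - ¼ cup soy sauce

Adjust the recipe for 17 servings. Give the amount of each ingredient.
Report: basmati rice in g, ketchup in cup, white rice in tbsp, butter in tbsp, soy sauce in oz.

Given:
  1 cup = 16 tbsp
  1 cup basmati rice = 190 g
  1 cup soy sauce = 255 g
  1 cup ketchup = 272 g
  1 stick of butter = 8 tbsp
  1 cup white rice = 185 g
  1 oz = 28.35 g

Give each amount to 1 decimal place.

basmati rice: 179.4 g; ketchup: 0.9 cup; white rice: 110.3 tbsp; butter: 22.7 tbsp; soy sauce: 6.4 oz

Scaling factor: 17/6.
basmati rice: 1/3 cup × 17/6 × 190 g/cup ≈ 179.4 g
ketchup: 3 oz × 17/6 × 28.35 g/oz ÷ 272 g/cup ≈ 0.9 cup
white rice: 450 g × 17/6 ÷ 185 g/cup × 16 tbsp/cup ≈ 110.3 tbsp
butter: 1 stick × 17/6 × 8 tbsp/stick ≈ 22.7 tbsp
soy sauce: 0.25 cup × 17/6 × 255 g/cup ÷ 28.35 g/oz ≈ 6.4 oz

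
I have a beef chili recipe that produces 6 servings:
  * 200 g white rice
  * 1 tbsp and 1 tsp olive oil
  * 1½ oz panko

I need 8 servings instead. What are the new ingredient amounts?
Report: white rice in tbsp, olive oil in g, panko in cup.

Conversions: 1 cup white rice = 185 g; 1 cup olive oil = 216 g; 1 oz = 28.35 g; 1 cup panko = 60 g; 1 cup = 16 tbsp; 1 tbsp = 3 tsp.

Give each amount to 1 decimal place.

Scaling factor: 8/6 = 4/3.
white rice: 200 g × 4/3 ÷ 185 g/cup × 16 tbsp/cup ≈ 23.1 tbsp
olive oil: (1 tbsp + 1 tsp = 4/3 tbsp) × 4/3 ÷ 16 tbsp/cup × 216 g/cup = 24.0 g
panko: 1.5 oz × 4/3 × 28.35 g/oz ÷ 60 g/cup ≈ 0.9 cup

white rice: 23.1 tbsp; olive oil: 24.0 g; panko: 0.9 cup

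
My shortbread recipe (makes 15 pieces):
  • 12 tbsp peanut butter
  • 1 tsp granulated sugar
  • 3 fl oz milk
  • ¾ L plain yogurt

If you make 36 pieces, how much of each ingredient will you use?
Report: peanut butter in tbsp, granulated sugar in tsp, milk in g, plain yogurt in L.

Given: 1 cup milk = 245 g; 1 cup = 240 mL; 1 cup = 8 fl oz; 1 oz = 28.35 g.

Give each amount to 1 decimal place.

Scaling factor: 36/15 = 12/5 = 2.4.
peanut butter: 12 tbsp × 12/5 = 28.8 tbsp
granulated sugar: 1 tsp × 12/5 = 2.4 tsp
milk: 3 fl oz × 12/5 ÷ 8 fl oz/cup × 245 g/cup = 220.5 g
plain yogurt: 0.75 L × 12/5 = 1.8 L

peanut butter: 28.8 tbsp; granulated sugar: 2.4 tsp; milk: 220.5 g; plain yogurt: 1.8 L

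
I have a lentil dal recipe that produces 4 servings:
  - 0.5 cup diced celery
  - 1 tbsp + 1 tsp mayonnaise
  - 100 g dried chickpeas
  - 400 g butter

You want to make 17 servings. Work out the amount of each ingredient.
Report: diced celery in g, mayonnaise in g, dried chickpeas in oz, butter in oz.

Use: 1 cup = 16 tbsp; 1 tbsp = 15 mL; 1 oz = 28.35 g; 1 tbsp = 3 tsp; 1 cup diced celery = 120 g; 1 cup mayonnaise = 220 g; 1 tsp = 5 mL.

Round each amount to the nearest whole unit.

diced celery: 255 g; mayonnaise: 78 g; dried chickpeas: 15 oz; butter: 60 oz

Scaling factor: 17/4 = 4.25.
diced celery: 0.5 cup × 17/4 × 120 g/cup = 255 g
mayonnaise: (1 tbsp + 1 tsp = 4/3 tbsp) × 17/4 ÷ 16 tbsp/cup × 220 g/cup ≈ 78 g
dried chickpeas: 100 g × 17/4 ÷ 28.35 g/oz ≈ 15 oz
butter: 400 g × 17/4 ÷ 28.35 g/oz ≈ 60 oz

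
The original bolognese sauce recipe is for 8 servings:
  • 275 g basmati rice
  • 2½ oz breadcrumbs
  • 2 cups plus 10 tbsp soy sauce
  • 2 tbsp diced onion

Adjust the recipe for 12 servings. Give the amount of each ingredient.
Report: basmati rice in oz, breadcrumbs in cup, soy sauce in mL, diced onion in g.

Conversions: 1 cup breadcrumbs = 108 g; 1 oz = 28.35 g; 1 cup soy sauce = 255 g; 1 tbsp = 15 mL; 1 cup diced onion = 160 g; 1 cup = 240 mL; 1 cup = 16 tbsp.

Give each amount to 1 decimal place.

Scaling factor: 12/8 = 3/2 = 1.5.
basmati rice: 275 g × 3/2 ÷ 28.35 g/oz ≈ 14.6 oz
breadcrumbs: 2.5 oz × 3/2 × 28.35 g/oz ÷ 108 g/cup ≈ 1.0 cup
soy sauce: (2 cup + 10 tbsp = 2.625 cup) × 3/2 × 240 mL/cup = 945.0 mL
diced onion: 2 tbsp × 3/2 ÷ 16 tbsp/cup × 160 g/cup = 30.0 g

basmati rice: 14.6 oz; breadcrumbs: 1.0 cup; soy sauce: 945.0 mL; diced onion: 30.0 g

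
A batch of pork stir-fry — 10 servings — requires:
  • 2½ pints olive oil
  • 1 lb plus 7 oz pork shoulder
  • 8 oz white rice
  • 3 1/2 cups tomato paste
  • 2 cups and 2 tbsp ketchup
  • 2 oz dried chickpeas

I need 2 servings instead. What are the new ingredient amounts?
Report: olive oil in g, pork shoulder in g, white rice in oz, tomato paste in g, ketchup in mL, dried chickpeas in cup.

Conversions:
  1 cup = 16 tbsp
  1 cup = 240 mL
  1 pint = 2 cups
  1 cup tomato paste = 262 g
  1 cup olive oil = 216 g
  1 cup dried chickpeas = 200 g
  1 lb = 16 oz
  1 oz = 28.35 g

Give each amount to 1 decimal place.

olive oil: 216.0 g; pork shoulder: 130.4 g; white rice: 1.6 oz; tomato paste: 183.4 g; ketchup: 102.0 mL; dried chickpeas: 0.1 cup

Scaling factor: 2/10 = 1/5 = 0.2.
olive oil: 2.5 pint × 1/5 × 2 cup/pint × 216 g/cup = 216.0 g
pork shoulder: (1 lb + 7 oz = 1.4375 lb) × 1/5 × 16 oz/lb × 28.35 g/oz ≈ 130.4 g
white rice: 8 oz × 1/5 = 1.6 oz
tomato paste: 3.5 cup × 1/5 × 262 g/cup = 183.4 g
ketchup: (2 cup + 2 tbsp = 2.125 cup) × 1/5 × 240 mL/cup = 102.0 mL
dried chickpeas: 2 oz × 1/5 × 28.35 g/oz ÷ 200 g/cup ≈ 0.1 cup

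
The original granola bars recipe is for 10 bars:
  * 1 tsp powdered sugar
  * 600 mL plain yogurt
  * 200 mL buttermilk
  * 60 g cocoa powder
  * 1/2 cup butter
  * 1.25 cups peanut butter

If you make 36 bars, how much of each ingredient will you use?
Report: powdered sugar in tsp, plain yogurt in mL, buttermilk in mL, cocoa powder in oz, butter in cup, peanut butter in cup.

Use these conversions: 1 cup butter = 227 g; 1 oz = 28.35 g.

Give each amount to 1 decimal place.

Scaling factor: 36/10 = 18/5 = 3.6.
powdered sugar: 1 tsp × 18/5 = 3.6 tsp
plain yogurt: 600 mL × 18/5 = 2160.0 mL
buttermilk: 200 mL × 18/5 = 720.0 mL
cocoa powder: 60 g × 18/5 ÷ 28.35 g/oz ≈ 7.6 oz
butter: 0.5 cup × 18/5 = 1.8 cup
peanut butter: 1.25 cup × 18/5 = 4.5 cup

powdered sugar: 3.6 tsp; plain yogurt: 2160.0 mL; buttermilk: 720.0 mL; cocoa powder: 7.6 oz; butter: 1.8 cup; peanut butter: 4.5 cup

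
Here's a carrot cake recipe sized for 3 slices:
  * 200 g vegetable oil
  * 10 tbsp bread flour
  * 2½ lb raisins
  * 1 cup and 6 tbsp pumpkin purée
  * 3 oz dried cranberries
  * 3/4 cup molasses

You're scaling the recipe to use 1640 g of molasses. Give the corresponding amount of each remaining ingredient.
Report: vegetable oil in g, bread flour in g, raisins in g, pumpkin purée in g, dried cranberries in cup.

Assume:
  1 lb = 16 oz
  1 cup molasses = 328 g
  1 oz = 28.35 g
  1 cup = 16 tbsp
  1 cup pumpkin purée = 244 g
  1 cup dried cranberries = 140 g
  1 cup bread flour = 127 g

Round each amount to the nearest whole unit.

vegetable oil: 1333 g; bread flour: 529 g; raisins: 7560 g; pumpkin purée: 2237 g; dried cranberries: 4 cup

The original recipe has 246 g of molasses, so the scaling factor is 1640 ÷ 246 = 20/3.
vegetable oil: 200 g × 20/3 ≈ 1333 g
bread flour: 10 tbsp × 20/3 ÷ 16 tbsp/cup × 127 g/cup ≈ 529 g
raisins: 2.5 lb × 20/3 × 16 oz/lb × 28.35 g/oz = 7560 g
pumpkin purée: (1 cup + 6 tbsp = 1.375 cup) × 20/3 × 244 g/cup ≈ 2237 g
dried cranberries: 3 oz × 20/3 × 28.35 g/oz ÷ 140 g/cup ≈ 4 cup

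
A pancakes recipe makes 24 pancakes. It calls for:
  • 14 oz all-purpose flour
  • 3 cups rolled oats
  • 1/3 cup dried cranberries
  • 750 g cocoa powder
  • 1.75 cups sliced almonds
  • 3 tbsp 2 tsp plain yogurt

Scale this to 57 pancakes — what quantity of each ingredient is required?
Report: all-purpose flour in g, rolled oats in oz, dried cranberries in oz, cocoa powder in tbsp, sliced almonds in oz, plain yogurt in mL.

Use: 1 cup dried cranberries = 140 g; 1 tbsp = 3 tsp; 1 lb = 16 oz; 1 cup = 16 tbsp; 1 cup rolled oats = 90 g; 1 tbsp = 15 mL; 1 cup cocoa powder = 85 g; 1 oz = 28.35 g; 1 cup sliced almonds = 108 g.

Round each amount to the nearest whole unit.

all-purpose flour: 943 g; rolled oats: 23 oz; dried cranberries: 4 oz; cocoa powder: 335 tbsp; sliced almonds: 16 oz; plain yogurt: 131 mL

Scaling factor: 57/24 = 19/8 = 2.375.
all-purpose flour: 14 oz × 19/8 × 28.35 g/oz ≈ 943 g
rolled oats: 3 cup × 19/8 × 90 g/cup ÷ 28.35 g/oz ≈ 23 oz
dried cranberries: 1/3 cup × 19/8 × 140 g/cup ÷ 28.35 g/oz ≈ 4 oz
cocoa powder: 750 g × 19/8 ÷ 85 g/cup × 16 tbsp/cup ≈ 335 tbsp
sliced almonds: 1.75 cup × 19/8 × 108 g/cup ÷ 28.35 g/oz ≈ 16 oz
plain yogurt: (3 tbsp + 2 tsp = 11/3 tbsp) × 19/8 × 15 mL/tbsp ≈ 131 mL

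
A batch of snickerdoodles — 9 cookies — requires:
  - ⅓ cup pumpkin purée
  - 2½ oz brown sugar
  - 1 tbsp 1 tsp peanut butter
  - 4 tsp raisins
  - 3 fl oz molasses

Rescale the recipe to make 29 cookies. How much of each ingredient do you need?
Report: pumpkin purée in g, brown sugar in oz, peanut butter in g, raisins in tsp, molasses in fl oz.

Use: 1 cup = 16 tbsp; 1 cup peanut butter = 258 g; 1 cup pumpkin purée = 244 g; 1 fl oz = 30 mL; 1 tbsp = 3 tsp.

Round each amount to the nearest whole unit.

pumpkin purée: 262 g; brown sugar: 8 oz; peanut butter: 69 g; raisins: 13 tsp; molasses: 10 fl oz

Scaling factor: 29/9.
pumpkin purée: 1/3 cup × 29/9 × 244 g/cup ≈ 262 g
brown sugar: 2.5 oz × 29/9 ≈ 8 oz
peanut butter: (1 tbsp + 1 tsp = 4/3 tbsp) × 29/9 ÷ 16 tbsp/cup × 258 g/cup ≈ 69 g
raisins: 4 tsp × 29/9 ≈ 13 tsp
molasses: 3 fl oz × 29/9 ≈ 10 fl oz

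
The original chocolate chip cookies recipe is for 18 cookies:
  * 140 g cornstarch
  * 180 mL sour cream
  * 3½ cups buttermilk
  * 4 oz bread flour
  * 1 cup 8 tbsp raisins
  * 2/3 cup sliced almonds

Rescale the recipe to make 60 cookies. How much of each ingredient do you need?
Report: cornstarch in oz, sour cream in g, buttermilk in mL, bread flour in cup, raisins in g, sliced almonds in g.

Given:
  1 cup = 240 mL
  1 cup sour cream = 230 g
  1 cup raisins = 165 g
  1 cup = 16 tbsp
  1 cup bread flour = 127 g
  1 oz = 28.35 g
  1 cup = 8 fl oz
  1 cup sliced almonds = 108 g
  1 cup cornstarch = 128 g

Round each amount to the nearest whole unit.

Scaling factor: 60/18 = 10/3.
cornstarch: 140 g × 10/3 ÷ 28.35 g/oz ≈ 16 oz
sour cream: 180 mL × 10/3 ÷ 240 mL/cup × 230 g/cup = 575 g
buttermilk: 3.5 cup × 10/3 × 240 mL/cup = 2800 mL
bread flour: 4 oz × 10/3 × 28.35 g/oz ÷ 127 g/cup ≈ 3 cup
raisins: (1 cup + 8 tbsp = 1.5 cup) × 10/3 × 165 g/cup = 825 g
sliced almonds: 2/3 cup × 10/3 × 108 g/cup = 240 g

cornstarch: 16 oz; sour cream: 575 g; buttermilk: 2800 mL; bread flour: 3 cup; raisins: 825 g; sliced almonds: 240 g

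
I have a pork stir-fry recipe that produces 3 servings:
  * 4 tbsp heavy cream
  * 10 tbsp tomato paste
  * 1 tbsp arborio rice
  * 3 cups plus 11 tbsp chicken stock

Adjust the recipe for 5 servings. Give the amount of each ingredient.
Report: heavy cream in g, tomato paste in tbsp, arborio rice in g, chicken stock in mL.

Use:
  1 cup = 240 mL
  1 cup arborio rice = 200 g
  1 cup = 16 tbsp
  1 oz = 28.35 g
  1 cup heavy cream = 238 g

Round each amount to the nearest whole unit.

Scaling factor: 5/3.
heavy cream: 4 tbsp × 5/3 ÷ 16 tbsp/cup × 238 g/cup ≈ 99 g
tomato paste: 10 tbsp × 5/3 ≈ 17 tbsp
arborio rice: 1 tbsp × 5/3 ÷ 16 tbsp/cup × 200 g/cup ≈ 21 g
chicken stock: (3 cup + 11 tbsp = 3.6875 cup) × 5/3 × 240 mL/cup = 1475 mL

heavy cream: 99 g; tomato paste: 17 tbsp; arborio rice: 21 g; chicken stock: 1475 mL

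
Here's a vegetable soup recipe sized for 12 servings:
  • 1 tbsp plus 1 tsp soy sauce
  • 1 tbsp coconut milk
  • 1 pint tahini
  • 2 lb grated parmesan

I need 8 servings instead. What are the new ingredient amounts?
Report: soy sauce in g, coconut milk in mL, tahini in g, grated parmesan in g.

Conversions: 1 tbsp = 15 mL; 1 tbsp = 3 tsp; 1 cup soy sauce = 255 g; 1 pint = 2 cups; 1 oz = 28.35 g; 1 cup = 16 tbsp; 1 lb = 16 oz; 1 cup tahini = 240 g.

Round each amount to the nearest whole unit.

Scaling factor: 8/12 = 2/3.
soy sauce: (1 tbsp + 1 tsp = 4/3 tbsp) × 2/3 ÷ 16 tbsp/cup × 255 g/cup ≈ 14 g
coconut milk: 1 tbsp × 2/3 × 15 mL/tbsp = 10 mL
tahini: 1 pint × 2/3 × 2 cup/pint × 240 g/cup = 320 g
grated parmesan: 2 lb × 2/3 × 16 oz/lb × 28.35 g/oz ≈ 605 g

soy sauce: 14 g; coconut milk: 10 mL; tahini: 320 g; grated parmesan: 605 g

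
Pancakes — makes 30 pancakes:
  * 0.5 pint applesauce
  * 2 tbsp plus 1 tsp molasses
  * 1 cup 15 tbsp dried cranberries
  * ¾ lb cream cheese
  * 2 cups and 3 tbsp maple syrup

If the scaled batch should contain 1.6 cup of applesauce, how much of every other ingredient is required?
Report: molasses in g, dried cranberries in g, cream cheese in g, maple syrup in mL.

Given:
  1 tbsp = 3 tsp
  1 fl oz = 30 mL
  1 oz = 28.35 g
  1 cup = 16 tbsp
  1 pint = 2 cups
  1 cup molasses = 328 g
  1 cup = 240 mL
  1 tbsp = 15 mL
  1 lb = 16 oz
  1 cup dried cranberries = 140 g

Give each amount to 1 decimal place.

The original recipe has 1 cup of applesauce, so the scaling factor is 1.6 ÷ 1 = 8/5 = 1.6.
molasses: (2 tbsp + 1 tsp = 7/3 tbsp) × 8/5 ÷ 16 tbsp/cup × 328 g/cup ≈ 76.5 g
dried cranberries: (1 cup + 15 tbsp = 1.9375 cup) × 8/5 × 140 g/cup = 434.0 g
cream cheese: 0.75 lb × 8/5 × 16 oz/lb × 28.35 g/oz ≈ 544.3 g
maple syrup: (2 cup + 3 tbsp = 2.1875 cup) × 8/5 × 240 mL/cup = 840.0 mL

molasses: 76.5 g; dried cranberries: 434.0 g; cream cheese: 544.3 g; maple syrup: 840.0 mL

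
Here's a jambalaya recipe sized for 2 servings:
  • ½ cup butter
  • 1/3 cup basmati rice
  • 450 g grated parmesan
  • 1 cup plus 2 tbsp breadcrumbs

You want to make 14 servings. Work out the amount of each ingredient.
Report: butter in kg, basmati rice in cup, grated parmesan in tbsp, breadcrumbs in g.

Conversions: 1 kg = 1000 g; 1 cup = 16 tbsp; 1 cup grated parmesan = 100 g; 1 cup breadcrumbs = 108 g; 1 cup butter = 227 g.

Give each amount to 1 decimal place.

butter: 0.8 kg; basmati rice: 2.3 cup; grated parmesan: 504.0 tbsp; breadcrumbs: 850.5 g

Scaling factor: 14/2 = 7.
butter: 0.5 cup × 7 × 227 g/cup ÷ 1000 g/kg ≈ 0.8 kg
basmati rice: 1/3 cup × 7 ≈ 2.3 cup
grated parmesan: 450 g × 7 ÷ 100 g/cup × 16 tbsp/cup = 504.0 tbsp
breadcrumbs: (1 cup + 2 tbsp = 1.125 cup) × 7 × 108 g/cup = 850.5 g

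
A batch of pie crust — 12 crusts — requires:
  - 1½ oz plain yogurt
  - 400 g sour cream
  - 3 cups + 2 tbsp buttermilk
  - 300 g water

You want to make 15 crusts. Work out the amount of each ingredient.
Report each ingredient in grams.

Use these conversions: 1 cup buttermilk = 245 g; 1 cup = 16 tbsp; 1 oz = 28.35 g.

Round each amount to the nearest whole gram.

Scaling factor: 15/12 = 5/4 = 1.25.
plain yogurt: 1.5 oz × 5/4 × 28.35 g/oz ≈ 53 g
sour cream: 400 g × 5/4 = 500 g
buttermilk: (3 cup + 2 tbsp = 3.125 cup) × 5/4 × 245 g/cup ≈ 957 g
water: 300 g × 5/4 = 375 g

plain yogurt: 53 g; sour cream: 500 g; buttermilk: 957 g; water: 375 g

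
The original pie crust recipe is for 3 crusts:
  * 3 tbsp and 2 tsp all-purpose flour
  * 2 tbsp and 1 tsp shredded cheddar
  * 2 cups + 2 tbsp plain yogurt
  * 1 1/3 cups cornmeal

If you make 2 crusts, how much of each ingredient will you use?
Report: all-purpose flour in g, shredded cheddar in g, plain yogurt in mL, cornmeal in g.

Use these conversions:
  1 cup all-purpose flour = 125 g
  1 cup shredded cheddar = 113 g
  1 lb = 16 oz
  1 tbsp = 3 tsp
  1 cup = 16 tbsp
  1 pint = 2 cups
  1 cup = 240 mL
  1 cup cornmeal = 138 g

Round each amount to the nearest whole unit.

Scaling factor: 2/3.
all-purpose flour: (3 tbsp + 2 tsp = 11/3 tbsp) × 2/3 ÷ 16 tbsp/cup × 125 g/cup ≈ 19 g
shredded cheddar: (2 tbsp + 1 tsp = 7/3 tbsp) × 2/3 ÷ 16 tbsp/cup × 113 g/cup ≈ 11 g
plain yogurt: (2 cup + 2 tbsp = 2.125 cup) × 2/3 × 240 mL/cup = 340 mL
cornmeal: 4/3 cup × 2/3 × 138 g/cup ≈ 123 g

all-purpose flour: 19 g; shredded cheddar: 11 g; plain yogurt: 340 mL; cornmeal: 123 g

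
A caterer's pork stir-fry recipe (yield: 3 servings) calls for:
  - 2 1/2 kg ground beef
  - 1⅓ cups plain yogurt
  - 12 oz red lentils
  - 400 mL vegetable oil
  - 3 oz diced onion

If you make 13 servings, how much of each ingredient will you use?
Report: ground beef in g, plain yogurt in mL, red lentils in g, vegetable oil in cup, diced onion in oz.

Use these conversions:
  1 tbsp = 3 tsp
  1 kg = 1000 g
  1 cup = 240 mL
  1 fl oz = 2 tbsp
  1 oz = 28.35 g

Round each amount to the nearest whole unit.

ground beef: 10833 g; plain yogurt: 1387 mL; red lentils: 1474 g; vegetable oil: 7 cup; diced onion: 13 oz

Scaling factor: 13/3.
ground beef: 2.5 kg × 13/3 × 1000 g/kg ≈ 10833 g
plain yogurt: 4/3 cup × 13/3 × 240 mL/cup ≈ 1387 mL
red lentils: 12 oz × 13/3 × 28.35 g/oz ≈ 1474 g
vegetable oil: 400 mL × 13/3 ÷ 240 mL/cup ≈ 7 cup
diced onion: 3 oz × 13/3 = 13 oz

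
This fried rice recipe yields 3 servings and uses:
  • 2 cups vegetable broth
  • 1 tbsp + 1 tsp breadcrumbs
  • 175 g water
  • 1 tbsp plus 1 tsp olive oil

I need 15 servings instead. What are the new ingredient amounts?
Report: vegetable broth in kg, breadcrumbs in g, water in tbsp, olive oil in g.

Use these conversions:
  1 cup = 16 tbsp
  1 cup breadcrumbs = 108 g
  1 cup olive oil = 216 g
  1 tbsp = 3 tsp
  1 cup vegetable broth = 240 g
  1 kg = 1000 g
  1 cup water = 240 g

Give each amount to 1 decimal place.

vegetable broth: 2.4 kg; breadcrumbs: 45.0 g; water: 58.3 tbsp; olive oil: 90.0 g

Scaling factor: 15/3 = 5.
vegetable broth: 2 cup × 5 × 240 g/cup ÷ 1000 g/kg = 2.4 kg
breadcrumbs: (1 tbsp + 1 tsp = 4/3 tbsp) × 5 ÷ 16 tbsp/cup × 108 g/cup = 45.0 g
water: 175 g × 5 ÷ 240 g/cup × 16 tbsp/cup ≈ 58.3 tbsp
olive oil: (1 tbsp + 1 tsp = 4/3 tbsp) × 5 ÷ 16 tbsp/cup × 216 g/cup = 90.0 g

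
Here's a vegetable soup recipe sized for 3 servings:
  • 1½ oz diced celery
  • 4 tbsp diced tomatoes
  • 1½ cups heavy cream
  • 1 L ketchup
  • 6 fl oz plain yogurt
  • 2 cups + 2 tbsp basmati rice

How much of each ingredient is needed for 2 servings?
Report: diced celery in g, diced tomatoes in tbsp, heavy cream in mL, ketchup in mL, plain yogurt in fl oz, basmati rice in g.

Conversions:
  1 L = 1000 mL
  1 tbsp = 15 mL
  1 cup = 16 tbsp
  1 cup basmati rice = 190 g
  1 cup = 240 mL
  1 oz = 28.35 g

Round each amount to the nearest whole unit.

Scaling factor: 2/3.
diced celery: 1.5 oz × 2/3 × 28.35 g/oz ≈ 28 g
diced tomatoes: 4 tbsp × 2/3 ≈ 3 tbsp
heavy cream: 1.5 cup × 2/3 × 240 mL/cup = 240 mL
ketchup: 1 L × 2/3 × 1000 mL/L ≈ 667 mL
plain yogurt: 6 fl oz × 2/3 = 4 fl oz
basmati rice: (2 cup + 2 tbsp = 2.125 cup) × 2/3 × 190 g/cup ≈ 269 g

diced celery: 28 g; diced tomatoes: 3 tbsp; heavy cream: 240 mL; ketchup: 667 mL; plain yogurt: 4 fl oz; basmati rice: 269 g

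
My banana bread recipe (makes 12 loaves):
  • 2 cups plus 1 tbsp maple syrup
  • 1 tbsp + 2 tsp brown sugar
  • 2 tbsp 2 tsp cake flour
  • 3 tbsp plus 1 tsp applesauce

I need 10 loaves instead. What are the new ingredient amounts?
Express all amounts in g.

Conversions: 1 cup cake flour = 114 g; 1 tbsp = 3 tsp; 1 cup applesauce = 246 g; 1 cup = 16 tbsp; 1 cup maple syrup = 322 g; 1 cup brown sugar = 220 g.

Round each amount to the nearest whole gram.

Scaling factor: 10/12 = 5/6.
maple syrup: (2 cup + 1 tbsp = 2.0625 cup) × 5/6 × 322 g/cup ≈ 553 g
brown sugar: (1 tbsp + 2 tsp = 5/3 tbsp) × 5/6 ÷ 16 tbsp/cup × 220 g/cup ≈ 19 g
cake flour: (2 tbsp + 2 tsp = 8/3 tbsp) × 5/6 ÷ 16 tbsp/cup × 114 g/cup ≈ 16 g
applesauce: (3 tbsp + 1 tsp = 10/3 tbsp) × 5/6 ÷ 16 tbsp/cup × 246 g/cup ≈ 43 g

maple syrup: 553 g; brown sugar: 19 g; cake flour: 16 g; applesauce: 43 g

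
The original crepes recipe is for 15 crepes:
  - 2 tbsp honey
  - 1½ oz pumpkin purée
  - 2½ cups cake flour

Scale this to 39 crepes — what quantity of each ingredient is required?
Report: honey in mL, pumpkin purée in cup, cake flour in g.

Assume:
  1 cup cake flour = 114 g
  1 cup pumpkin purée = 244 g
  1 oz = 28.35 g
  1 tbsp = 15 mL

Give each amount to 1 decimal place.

honey: 78.0 mL; pumpkin purée: 0.5 cup; cake flour: 741.0 g

Scaling factor: 39/15 = 13/5 = 2.6.
honey: 2 tbsp × 13/5 × 15 mL/tbsp = 78.0 mL
pumpkin purée: 1.5 oz × 13/5 × 28.35 g/oz ÷ 244 g/cup ≈ 0.5 cup
cake flour: 2.5 cup × 13/5 × 114 g/cup = 741.0 g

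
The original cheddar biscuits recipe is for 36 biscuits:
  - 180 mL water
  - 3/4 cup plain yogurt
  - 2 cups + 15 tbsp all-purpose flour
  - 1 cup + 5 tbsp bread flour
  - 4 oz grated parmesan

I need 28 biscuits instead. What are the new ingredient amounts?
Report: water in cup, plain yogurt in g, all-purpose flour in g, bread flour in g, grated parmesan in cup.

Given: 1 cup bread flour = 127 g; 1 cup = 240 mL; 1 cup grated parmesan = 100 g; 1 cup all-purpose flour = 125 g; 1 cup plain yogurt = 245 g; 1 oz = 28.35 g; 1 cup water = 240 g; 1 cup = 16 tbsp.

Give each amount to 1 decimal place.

water: 0.6 cup; plain yogurt: 142.9 g; all-purpose flour: 285.6 g; bread flour: 129.6 g; grated parmesan: 0.9 cup

Scaling factor: 28/36 = 7/9.
water: 180 mL × 7/9 ÷ 240 mL/cup ≈ 0.6 cup
plain yogurt: 0.75 cup × 7/9 × 245 g/cup ≈ 142.9 g
all-purpose flour: (2 cup + 15 tbsp = 2.9375 cup) × 7/9 × 125 g/cup ≈ 285.6 g
bread flour: (1 cup + 5 tbsp = 1.3125 cup) × 7/9 × 127 g/cup ≈ 129.6 g
grated parmesan: 4 oz × 7/9 × 28.35 g/oz ÷ 100 g/cup ≈ 0.9 cup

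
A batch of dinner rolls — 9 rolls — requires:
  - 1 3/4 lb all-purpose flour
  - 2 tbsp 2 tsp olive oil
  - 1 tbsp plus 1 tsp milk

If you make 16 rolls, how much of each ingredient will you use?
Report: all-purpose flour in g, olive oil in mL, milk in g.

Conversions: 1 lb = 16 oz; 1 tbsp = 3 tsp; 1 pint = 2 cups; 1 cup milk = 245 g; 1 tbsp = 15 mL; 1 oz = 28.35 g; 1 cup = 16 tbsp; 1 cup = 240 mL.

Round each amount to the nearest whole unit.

Scaling factor: 16/9.
all-purpose flour: 1.75 lb × 16/9 × 16 oz/lb × 28.35 g/oz ≈ 1411 g
olive oil: (2 tbsp + 2 tsp = 8/3 tbsp) × 16/9 × 15 mL/tbsp ≈ 71 mL
milk: (1 tbsp + 1 tsp = 4/3 tbsp) × 16/9 ÷ 16 tbsp/cup × 245 g/cup ≈ 36 g

all-purpose flour: 1411 g; olive oil: 71 mL; milk: 36 g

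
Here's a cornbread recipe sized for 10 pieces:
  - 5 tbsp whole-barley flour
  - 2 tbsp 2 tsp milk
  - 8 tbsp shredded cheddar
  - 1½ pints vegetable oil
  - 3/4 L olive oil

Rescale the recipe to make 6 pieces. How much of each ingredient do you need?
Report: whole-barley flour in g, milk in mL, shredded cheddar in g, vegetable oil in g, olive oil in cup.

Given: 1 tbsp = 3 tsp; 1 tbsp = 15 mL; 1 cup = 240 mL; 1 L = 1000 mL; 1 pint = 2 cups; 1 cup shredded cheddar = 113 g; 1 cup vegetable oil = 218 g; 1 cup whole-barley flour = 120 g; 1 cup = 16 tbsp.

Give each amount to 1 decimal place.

whole-barley flour: 22.5 g; milk: 24.0 mL; shredded cheddar: 33.9 g; vegetable oil: 392.4 g; olive oil: 1.9 cup

Scaling factor: 6/10 = 3/5 = 0.6.
whole-barley flour: 5 tbsp × 3/5 ÷ 16 tbsp/cup × 120 g/cup = 22.5 g
milk: (2 tbsp + 2 tsp = 8/3 tbsp) × 3/5 × 15 mL/tbsp = 24.0 mL
shredded cheddar: 8 tbsp × 3/5 ÷ 16 tbsp/cup × 113 g/cup = 33.9 g
vegetable oil: 1.5 pint × 3/5 × 2 cup/pint × 218 g/cup = 392.4 g
olive oil: 0.75 L × 3/5 × 1000 mL/L ÷ 240 mL/cup ≈ 1.9 cup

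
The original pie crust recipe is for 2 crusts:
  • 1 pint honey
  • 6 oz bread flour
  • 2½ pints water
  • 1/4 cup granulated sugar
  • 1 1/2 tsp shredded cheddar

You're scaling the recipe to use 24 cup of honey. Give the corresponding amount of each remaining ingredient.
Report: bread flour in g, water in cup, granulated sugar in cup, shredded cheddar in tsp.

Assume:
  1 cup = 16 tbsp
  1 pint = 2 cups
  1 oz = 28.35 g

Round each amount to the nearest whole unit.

bread flour: 2041 g; water: 60 cup; granulated sugar: 3 cup; shredded cheddar: 18 tsp

The original recipe has 2 cup of honey, so the scaling factor is 24 ÷ 2 = 12.
bread flour: 6 oz × 12 × 28.35 g/oz ≈ 2041 g
water: 2.5 pint × 12 × 2 cup/pint = 60 cup
granulated sugar: 0.25 cup × 12 = 3 cup
shredded cheddar: 1.5 tsp × 12 = 18 tsp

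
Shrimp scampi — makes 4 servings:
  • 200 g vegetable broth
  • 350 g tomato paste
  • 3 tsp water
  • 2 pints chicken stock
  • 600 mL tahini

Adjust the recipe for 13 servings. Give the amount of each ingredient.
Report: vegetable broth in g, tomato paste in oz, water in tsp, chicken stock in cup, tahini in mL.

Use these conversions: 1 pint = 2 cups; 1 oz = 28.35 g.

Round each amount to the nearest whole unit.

Scaling factor: 13/4 = 3.25.
vegetable broth: 200 g × 13/4 = 650 g
tomato paste: 350 g × 13/4 ÷ 28.35 g/oz ≈ 40 oz
water: 3 tsp × 13/4 ≈ 10 tsp
chicken stock: 2 pint × 13/4 × 2 cup/pint = 13 cup
tahini: 600 mL × 13/4 = 1950 mL

vegetable broth: 650 g; tomato paste: 40 oz; water: 10 tsp; chicken stock: 13 cup; tahini: 1950 mL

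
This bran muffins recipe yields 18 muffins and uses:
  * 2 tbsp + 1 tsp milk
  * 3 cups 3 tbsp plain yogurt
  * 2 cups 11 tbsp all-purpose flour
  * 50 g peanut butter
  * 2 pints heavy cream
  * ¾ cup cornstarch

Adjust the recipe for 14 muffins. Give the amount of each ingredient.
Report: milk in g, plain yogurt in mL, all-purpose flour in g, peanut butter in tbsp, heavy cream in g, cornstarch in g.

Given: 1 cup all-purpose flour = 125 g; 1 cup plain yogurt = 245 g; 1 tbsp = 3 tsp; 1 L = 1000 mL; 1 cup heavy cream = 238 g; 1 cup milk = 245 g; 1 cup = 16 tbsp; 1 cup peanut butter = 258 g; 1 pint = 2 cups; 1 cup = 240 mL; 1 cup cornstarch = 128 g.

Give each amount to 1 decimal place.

milk: 27.8 g; plain yogurt: 595.0 mL; all-purpose flour: 261.3 g; peanut butter: 2.4 tbsp; heavy cream: 740.4 g; cornstarch: 74.7 g

Scaling factor: 14/18 = 7/9.
milk: (2 tbsp + 1 tsp = 7/3 tbsp) × 7/9 ÷ 16 tbsp/cup × 245 g/cup ≈ 27.8 g
plain yogurt: (3 cup + 3 tbsp = 3.1875 cup) × 7/9 × 240 mL/cup = 595.0 mL
all-purpose flour: (2 cup + 11 tbsp = 2.6875 cup) × 7/9 × 125 g/cup ≈ 261.3 g
peanut butter: 50 g × 7/9 ÷ 258 g/cup × 16 tbsp/cup ≈ 2.4 tbsp
heavy cream: 2 pint × 7/9 × 2 cup/pint × 238 g/cup ≈ 740.4 g
cornstarch: 0.75 cup × 7/9 × 128 g/cup ≈ 74.7 g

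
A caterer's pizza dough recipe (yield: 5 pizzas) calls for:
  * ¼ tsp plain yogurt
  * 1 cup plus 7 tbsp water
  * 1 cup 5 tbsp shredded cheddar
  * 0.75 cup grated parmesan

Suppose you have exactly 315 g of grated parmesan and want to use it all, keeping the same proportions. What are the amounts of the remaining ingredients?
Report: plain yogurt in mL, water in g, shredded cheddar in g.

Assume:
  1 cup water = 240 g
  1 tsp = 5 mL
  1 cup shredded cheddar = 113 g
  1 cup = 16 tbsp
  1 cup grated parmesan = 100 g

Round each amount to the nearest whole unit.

plain yogurt: 5 mL; water: 1449 g; shredded cheddar: 623 g

The original recipe has 75 g of grated parmesan, so the scaling factor is 315 ÷ 75 = 21/5 = 4.2.
plain yogurt: 0.25 tsp × 21/5 × 5 mL/tsp ≈ 5 mL
water: (1 cup + 7 tbsp = 1.4375 cup) × 21/5 × 240 g/cup = 1449 g
shredded cheddar: (1 cup + 5 tbsp = 1.3125 cup) × 21/5 × 113 g/cup ≈ 623 g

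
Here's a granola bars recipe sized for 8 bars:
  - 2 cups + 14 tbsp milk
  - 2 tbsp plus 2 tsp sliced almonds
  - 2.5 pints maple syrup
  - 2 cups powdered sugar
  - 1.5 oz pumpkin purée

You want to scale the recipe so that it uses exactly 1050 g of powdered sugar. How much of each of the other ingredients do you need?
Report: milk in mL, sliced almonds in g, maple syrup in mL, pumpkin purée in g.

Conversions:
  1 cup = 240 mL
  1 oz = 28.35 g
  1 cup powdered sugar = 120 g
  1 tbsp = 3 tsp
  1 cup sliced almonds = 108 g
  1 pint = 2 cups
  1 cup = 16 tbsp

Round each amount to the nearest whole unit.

The original recipe has 240 g of powdered sugar, so the scaling factor is 1050 ÷ 240 = 35/8 = 4.375.
milk: (2 cup + 14 tbsp = 2.875 cup) × 35/8 × 240 mL/cup ≈ 3019 mL
sliced almonds: (2 tbsp + 2 tsp = 8/3 tbsp) × 35/8 ÷ 16 tbsp/cup × 108 g/cup ≈ 79 g
maple syrup: 2.5 pint × 35/8 × 2 cup/pint × 240 mL/cup = 5250 mL
pumpkin purée: 1.5 oz × 35/8 × 28.35 g/oz ≈ 186 g

milk: 3019 mL; sliced almonds: 79 g; maple syrup: 5250 mL; pumpkin purée: 186 g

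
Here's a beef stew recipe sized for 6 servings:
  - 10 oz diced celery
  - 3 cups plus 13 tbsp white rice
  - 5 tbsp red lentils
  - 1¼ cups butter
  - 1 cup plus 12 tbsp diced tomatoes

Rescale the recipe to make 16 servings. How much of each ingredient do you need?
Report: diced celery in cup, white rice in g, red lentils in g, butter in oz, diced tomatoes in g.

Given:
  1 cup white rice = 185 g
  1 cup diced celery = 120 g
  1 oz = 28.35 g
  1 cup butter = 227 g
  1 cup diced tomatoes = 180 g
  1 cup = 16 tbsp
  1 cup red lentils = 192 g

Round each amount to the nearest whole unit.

Scaling factor: 16/6 = 8/3.
diced celery: 10 oz × 8/3 × 28.35 g/oz ÷ 120 g/cup ≈ 6 cup
white rice: (3 cup + 13 tbsp = 3.8125 cup) × 8/3 × 185 g/cup ≈ 1881 g
red lentils: 5 tbsp × 8/3 ÷ 16 tbsp/cup × 192 g/cup = 160 g
butter: 1.25 cup × 8/3 × 227 g/cup ÷ 28.35 g/oz ≈ 27 oz
diced tomatoes: (1 cup + 12 tbsp = 1.75 cup) × 8/3 × 180 g/cup = 840 g

diced celery: 6 cup; white rice: 1881 g; red lentils: 160 g; butter: 27 oz; diced tomatoes: 840 g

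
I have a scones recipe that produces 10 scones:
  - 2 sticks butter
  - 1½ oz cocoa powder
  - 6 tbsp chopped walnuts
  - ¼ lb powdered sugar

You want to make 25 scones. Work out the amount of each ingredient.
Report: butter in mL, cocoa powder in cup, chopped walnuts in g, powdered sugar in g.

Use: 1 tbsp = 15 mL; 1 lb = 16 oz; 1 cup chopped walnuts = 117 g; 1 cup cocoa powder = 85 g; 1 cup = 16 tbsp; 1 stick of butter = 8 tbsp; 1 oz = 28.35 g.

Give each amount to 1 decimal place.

butter: 600.0 mL; cocoa powder: 1.3 cup; chopped walnuts: 109.7 g; powdered sugar: 283.5 g

Scaling factor: 25/10 = 5/2 = 2.5.
butter: 2 stick × 5/2 × 8 tbsp/stick × 15 mL/tbsp = 600.0 mL
cocoa powder: 1.5 oz × 5/2 × 28.35 g/oz ÷ 85 g/cup ≈ 1.3 cup
chopped walnuts: 6 tbsp × 5/2 ÷ 16 tbsp/cup × 117 g/cup ≈ 109.7 g
powdered sugar: 0.25 lb × 5/2 × 16 oz/lb × 28.35 g/oz = 283.5 g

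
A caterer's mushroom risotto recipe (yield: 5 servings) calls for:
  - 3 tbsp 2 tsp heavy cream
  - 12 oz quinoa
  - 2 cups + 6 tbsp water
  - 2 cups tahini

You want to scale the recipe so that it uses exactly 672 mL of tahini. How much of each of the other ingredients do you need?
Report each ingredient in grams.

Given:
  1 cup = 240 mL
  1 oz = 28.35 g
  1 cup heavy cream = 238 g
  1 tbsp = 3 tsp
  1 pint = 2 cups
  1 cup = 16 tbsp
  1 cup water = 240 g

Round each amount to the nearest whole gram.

heavy cream: 76 g; quinoa: 476 g; water: 798 g

The original recipe has 480 mL of tahini, so the scaling factor is 672 ÷ 480 = 7/5 = 1.4.
heavy cream: (3 tbsp + 2 tsp = 11/3 tbsp) × 7/5 ÷ 16 tbsp/cup × 238 g/cup ≈ 76 g
quinoa: 12 oz × 7/5 × 28.35 g/oz ≈ 476 g
water: (2 cup + 6 tbsp = 2.375 cup) × 7/5 × 240 g/cup = 798 g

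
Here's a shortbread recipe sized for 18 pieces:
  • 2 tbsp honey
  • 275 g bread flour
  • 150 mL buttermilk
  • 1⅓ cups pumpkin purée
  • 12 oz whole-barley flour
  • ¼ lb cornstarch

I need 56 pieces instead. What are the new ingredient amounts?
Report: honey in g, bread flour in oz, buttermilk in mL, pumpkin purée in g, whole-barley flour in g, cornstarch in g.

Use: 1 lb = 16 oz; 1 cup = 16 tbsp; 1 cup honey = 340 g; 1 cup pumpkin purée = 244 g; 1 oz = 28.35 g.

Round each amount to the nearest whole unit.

Scaling factor: 56/18 = 28/9.
honey: 2 tbsp × 28/9 ÷ 16 tbsp/cup × 340 g/cup ≈ 132 g
bread flour: 275 g × 28/9 ÷ 28.35 g/oz ≈ 30 oz
buttermilk: 150 mL × 28/9 ≈ 467 mL
pumpkin purée: 4/3 cup × 28/9 × 244 g/cup ≈ 1012 g
whole-barley flour: 12 oz × 28/9 × 28.35 g/oz ≈ 1058 g
cornstarch: 0.25 lb × 28/9 × 16 oz/lb × 28.35 g/oz ≈ 353 g

honey: 132 g; bread flour: 30 oz; buttermilk: 467 mL; pumpkin purée: 1012 g; whole-barley flour: 1058 g; cornstarch: 353 g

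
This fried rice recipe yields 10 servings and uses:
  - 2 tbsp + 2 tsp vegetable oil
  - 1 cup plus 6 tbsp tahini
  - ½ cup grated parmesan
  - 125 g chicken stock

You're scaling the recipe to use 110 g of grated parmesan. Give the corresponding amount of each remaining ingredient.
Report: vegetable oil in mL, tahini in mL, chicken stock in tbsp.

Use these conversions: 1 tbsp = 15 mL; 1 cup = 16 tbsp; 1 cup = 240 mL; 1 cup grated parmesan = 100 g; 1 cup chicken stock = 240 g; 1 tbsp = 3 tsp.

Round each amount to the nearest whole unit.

The original recipe has 50 g of grated parmesan, so the scaling factor is 110 ÷ 50 = 11/5 = 2.2.
vegetable oil: (2 tbsp + 2 tsp = 8/3 tbsp) × 11/5 × 15 mL/tbsp = 88 mL
tahini: (1 cup + 6 tbsp = 1.375 cup) × 11/5 × 240 mL/cup = 726 mL
chicken stock: 125 g × 11/5 ÷ 240 g/cup × 16 tbsp/cup ≈ 18 tbsp

vegetable oil: 88 mL; tahini: 726 mL; chicken stock: 18 tbsp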